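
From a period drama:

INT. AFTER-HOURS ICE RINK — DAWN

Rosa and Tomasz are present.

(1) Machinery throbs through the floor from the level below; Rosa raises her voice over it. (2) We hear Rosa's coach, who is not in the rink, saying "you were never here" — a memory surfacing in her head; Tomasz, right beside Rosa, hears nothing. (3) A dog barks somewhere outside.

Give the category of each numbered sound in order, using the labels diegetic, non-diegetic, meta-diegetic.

(1) is diegetic: it's the actual ambient sound of the location.
(2) is meta-diegetic: a remembered line, private to Rosa — not present in the room, not audible to Tomasz.
Sound (3): the sound comes from a dog physically present in the location, so diegetic.

diegetic, meta-diegetic, diegetic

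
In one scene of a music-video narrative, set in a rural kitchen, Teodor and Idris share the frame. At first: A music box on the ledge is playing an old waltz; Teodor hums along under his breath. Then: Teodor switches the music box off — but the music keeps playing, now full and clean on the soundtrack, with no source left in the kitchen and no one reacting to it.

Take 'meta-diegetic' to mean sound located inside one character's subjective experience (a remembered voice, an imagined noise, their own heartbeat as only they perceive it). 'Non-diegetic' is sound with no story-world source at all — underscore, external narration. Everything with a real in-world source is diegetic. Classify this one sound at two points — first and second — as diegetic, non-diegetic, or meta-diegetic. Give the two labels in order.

First: a music box is a real in-scene source and Teodor reacts to it → diegetic.
Second: there is no longer any in-world source and no one can hear it — it has become underscore → non-diegetic.

diegetic, non-diegetic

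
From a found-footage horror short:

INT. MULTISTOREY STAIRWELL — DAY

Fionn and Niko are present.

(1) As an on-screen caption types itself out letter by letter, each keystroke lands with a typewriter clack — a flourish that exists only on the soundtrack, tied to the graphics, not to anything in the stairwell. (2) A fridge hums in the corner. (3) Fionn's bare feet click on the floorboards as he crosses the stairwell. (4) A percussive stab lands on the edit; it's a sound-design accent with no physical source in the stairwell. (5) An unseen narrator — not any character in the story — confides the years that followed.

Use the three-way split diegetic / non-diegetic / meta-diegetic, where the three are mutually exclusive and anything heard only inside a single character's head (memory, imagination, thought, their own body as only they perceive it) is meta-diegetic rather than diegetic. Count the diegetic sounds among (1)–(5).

2

(1) sound married to a title/caption — outside the diegesis by definition → non-diegetic.
(2) ambient/room sound belonging to the story's physical space → diegetic.
(3) is diegetic: it's the physical sound of Fionn moving in the space.
(4) it's a sound-design accent with no in-world source; no one in the scene can hear it → non-diegetic.
(5) is non-diegetic: commentary laid over the scene from outside the fiction.
So 2 of the 5 are diegetic: (2), (3).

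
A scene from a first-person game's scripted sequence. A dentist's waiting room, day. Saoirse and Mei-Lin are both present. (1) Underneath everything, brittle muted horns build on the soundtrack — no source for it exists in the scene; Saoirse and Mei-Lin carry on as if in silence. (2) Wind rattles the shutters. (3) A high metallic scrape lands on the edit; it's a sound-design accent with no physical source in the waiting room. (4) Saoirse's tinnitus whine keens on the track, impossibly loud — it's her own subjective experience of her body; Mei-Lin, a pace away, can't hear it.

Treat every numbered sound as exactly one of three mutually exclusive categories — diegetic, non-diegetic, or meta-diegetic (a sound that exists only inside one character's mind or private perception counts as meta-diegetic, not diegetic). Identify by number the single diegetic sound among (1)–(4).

(1) it has no source in the story world and no character can hear it — it's underscore → non-diegetic.
(2) ambient/room sound belonging to the story's physical space → diegetic.
(3) nothing in the scene produces it; it's an accent added for the audience → non-diegetic.
(4) a subjective body sound — Saoirse's private perception, inaudible to Mei-Lin → meta-diegetic.
Only (2) is diegetic.

2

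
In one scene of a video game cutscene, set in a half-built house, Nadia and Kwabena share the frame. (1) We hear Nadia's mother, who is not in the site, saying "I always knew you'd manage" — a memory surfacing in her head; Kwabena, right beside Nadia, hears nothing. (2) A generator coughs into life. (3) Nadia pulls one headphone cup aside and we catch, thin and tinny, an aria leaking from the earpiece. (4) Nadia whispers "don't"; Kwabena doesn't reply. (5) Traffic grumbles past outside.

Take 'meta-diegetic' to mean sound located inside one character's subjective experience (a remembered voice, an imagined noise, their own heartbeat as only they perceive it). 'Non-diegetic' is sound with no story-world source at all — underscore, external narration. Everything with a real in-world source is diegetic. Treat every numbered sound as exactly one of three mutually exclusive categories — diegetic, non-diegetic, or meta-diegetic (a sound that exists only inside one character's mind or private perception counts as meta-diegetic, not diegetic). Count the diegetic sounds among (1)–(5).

4

Sound (1): the voice is a memory playing only inside Nadia's mind; Kwabena can't hear it, so meta-diegetic.
(2) an in-world source (a generator); characters could hear it → diegetic.
(3) is diegetic: it's leaking from a physical pair of headphones in the scene.
Sound (4): spoken by a character present in the story world, so diegetic.
(5) traffic is part of the location's real environment → diegetic.
Diegetic: (2), (3), (4), (5) — that's 4.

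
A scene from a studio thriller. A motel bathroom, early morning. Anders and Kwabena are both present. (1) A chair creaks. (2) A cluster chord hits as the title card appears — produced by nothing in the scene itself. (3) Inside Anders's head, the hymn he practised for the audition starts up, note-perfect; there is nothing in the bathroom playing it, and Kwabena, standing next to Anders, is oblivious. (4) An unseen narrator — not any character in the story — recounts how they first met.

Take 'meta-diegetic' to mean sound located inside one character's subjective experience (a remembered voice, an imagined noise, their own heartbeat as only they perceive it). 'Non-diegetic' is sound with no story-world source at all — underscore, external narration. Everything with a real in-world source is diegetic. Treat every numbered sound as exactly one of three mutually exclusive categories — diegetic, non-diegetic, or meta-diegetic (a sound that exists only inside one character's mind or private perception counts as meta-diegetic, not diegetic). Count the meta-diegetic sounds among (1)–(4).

Sound (1): the sound comes from a chair physically present in the location, so diegetic.
Sound (2): an editorial stinger — it belongs to the cut, not the story world, so non-diegetic.
Sound (3): it lives in Anders's subjectivity, not in the bathroom, so meta-diegetic.
(4) external voice-over — not a character, not heard by anyone in the scene → non-diegetic.
Meta-diegetic: (3) — that's 1.

1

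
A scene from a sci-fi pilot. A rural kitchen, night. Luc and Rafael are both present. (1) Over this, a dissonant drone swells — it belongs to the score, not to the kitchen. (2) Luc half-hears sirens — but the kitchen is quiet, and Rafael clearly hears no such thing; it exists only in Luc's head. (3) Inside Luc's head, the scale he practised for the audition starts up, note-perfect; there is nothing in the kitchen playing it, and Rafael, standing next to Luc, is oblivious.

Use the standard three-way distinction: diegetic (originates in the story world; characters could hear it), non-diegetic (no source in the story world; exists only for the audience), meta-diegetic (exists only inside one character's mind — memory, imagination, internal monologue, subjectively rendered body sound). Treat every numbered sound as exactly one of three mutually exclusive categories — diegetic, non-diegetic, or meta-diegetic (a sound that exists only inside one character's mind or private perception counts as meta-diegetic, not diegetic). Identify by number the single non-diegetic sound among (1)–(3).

(1) nothing in the kitchen produces it and the characters don't hear it — pure soundtrack → non-diegetic.
Sound (2): the sound is imagined by Luc; nothing in the story world is producing it and Rafael can't hear it, so meta-diegetic.
(3) it lives in Luc's subjectivity, not in the kitchen → meta-diegetic.
Only (1) is non-diegetic.

1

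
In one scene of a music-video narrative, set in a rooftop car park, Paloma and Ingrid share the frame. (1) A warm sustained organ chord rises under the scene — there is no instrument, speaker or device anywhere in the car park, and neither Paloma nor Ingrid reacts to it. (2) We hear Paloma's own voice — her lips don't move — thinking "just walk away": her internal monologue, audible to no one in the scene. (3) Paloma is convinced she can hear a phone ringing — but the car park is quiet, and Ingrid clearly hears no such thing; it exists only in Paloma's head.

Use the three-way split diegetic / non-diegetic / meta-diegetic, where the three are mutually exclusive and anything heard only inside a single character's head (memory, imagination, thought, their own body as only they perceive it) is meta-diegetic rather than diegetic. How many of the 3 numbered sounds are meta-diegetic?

Sound (1): score with no on-screen or off-screen source; it exists for the audience alone, so non-diegetic.
(2) Paloma's thought-voice: a private mental sound no other character can hear → meta-diegetic.
(3) is meta-diegetic: subjective to Paloma: the car park is silent and Ingrid hears nothing.
So 2 of the 3 are meta-diegetic: (2), (3).

2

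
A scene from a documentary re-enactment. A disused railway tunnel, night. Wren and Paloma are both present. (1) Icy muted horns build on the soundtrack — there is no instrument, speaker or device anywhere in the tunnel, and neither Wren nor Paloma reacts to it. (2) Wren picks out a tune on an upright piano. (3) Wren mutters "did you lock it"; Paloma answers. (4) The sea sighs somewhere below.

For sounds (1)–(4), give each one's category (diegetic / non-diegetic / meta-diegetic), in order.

(1) nothing in the tunnel produces it and the characters don't hear it — pure soundtrack → non-diegetic.
Sound (2): a character is playing an upright piano on screen, so diegetic.
(3) is diegetic: on-screen dialogue — Wren speaks and Paloma is there to hear.
(4) the sea is part of the location's real environment → diegetic.

non-diegetic, diegetic, diegetic, diegetic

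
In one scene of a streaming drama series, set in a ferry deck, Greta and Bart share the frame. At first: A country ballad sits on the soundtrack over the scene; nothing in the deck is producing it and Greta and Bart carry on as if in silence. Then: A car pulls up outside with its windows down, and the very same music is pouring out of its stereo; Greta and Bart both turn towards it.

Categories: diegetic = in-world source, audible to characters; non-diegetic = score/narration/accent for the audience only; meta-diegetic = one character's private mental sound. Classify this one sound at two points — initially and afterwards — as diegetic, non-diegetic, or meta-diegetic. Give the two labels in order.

non-diegetic, diegetic

Initially: no in-world source exists and no character can hear it — underscore → non-diegetic.
Afterwards: the car stereo is now a real source in the story world and the characters hear it → diegetic.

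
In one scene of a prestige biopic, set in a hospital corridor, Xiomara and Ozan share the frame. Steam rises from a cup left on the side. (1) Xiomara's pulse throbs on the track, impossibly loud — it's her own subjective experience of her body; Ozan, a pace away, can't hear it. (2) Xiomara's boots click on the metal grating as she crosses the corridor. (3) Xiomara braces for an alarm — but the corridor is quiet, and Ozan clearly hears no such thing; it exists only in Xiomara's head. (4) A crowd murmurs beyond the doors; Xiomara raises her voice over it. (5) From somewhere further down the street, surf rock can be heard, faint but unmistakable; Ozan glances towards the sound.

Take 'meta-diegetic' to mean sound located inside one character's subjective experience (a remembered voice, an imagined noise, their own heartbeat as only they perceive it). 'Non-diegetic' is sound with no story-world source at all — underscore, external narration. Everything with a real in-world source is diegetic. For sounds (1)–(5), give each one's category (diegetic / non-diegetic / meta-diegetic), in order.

meta-diegetic, diegetic, meta-diegetic, diegetic, diegetic

Sound (1): a subjective body sound — Xiomara's private perception, inaudible to Ozan, so meta-diegetic.
(2) Xiomara's footsteps are produced in the story world → diegetic.
(3) the sound is imagined by Xiomara; nothing in the story world is producing it and Ozan can't hear it → meta-diegetic.
Sound (4): a crowd is part of the location's real environment, so diegetic.
Sound (5): off-screen diegetic: the source is out of frame but still in the story's space, so diegetic.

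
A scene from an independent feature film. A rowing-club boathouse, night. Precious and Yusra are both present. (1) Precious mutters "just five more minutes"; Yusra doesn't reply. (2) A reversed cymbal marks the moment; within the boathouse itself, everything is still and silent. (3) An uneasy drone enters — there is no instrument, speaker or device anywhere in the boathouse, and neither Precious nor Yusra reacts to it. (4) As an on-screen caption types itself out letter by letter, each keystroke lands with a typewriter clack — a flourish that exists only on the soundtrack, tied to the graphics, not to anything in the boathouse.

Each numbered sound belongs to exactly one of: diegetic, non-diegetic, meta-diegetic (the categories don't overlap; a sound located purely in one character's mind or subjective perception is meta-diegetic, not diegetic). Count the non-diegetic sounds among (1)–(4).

Sound (1): spoken by a character present in the story world, so diegetic.
(2) an editorial stinger — it belongs to the cut, not the story world → non-diegetic.
(3) nothing in the boathouse produces it and the characters don't hear it — pure soundtrack → non-diegetic.
(4) it accompanies on-screen graphics, not anything inside the story world → non-diegetic.
Non-diegetic: (2), (3), (4) — that's 3.

3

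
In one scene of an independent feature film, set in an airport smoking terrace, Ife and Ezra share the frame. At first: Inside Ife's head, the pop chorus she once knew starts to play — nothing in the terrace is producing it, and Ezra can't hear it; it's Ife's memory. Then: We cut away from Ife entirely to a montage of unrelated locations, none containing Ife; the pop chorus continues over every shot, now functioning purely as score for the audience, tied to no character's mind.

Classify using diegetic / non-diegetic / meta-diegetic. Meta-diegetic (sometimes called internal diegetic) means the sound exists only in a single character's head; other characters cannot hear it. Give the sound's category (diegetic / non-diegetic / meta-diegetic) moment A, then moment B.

meta-diegetic, non-diegetic

Moment A: the music lives inside Ife's mind alone; Ezra can't hear it → meta-diegetic.
Moment B: once it plays over shots Ife isn't in, detached from any character's subjectivity, it's conventional underscore → non-diegetic.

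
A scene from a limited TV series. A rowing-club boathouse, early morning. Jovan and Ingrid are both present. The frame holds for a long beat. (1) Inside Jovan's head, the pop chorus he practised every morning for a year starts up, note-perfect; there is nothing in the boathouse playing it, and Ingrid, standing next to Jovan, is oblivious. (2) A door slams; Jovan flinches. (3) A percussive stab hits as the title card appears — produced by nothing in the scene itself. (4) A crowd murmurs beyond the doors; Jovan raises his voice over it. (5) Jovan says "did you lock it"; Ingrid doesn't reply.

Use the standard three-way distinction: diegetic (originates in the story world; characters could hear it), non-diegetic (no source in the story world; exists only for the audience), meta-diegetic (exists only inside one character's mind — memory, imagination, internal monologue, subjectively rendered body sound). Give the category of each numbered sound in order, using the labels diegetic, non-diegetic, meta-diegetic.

meta-diegetic, diegetic, non-diegetic, diegetic, diegetic

Sound (1): the music is a memory playing inside Jovan's mind alone; no real-world source, Ingrid can't hear it, so meta-diegetic.
(2) an in-world source (a door); characters could hear it → diegetic.
(3) nothing in the scene produces it; it's an accent added for the audience → non-diegetic.
Sound (4): a crowd is part of the location's real environment, so diegetic.
(5) is diegetic: Jovan is a character speaking aloud in the scene.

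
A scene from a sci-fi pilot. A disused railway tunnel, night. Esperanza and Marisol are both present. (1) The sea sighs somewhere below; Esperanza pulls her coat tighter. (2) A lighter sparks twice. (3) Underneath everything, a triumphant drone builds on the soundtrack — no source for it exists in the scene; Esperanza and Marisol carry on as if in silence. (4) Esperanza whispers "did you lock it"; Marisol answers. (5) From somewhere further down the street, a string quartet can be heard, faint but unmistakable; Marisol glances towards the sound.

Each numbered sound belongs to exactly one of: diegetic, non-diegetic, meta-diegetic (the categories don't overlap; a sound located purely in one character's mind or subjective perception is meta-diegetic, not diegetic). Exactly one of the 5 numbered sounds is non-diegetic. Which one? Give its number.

3

(1) ambient/room sound belonging to the story's physical space → diegetic.
Sound (2): a lighter is a real object/event in the scene's world, so diegetic.
Sound (3): score with no on-screen or off-screen source; it exists for the audience alone, so non-diegetic.
(4) is diegetic: on-screen dialogue — Esperanza speaks and Marisol is there to hear.
Sound (5): the music has an off-screen but real-world source and a character hears it, so diegetic.
Only (3) is non-diegetic.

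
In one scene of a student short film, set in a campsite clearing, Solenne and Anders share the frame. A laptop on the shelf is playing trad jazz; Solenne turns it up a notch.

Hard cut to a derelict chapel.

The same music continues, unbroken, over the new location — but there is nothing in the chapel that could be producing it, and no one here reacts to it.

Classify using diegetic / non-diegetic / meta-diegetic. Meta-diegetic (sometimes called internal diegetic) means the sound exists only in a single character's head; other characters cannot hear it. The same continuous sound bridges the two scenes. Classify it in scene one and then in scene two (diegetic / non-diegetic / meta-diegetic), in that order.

diegetic, non-diegetic

Scene one: a laptop is an on-screen source and Solenne reacts to it → diegetic.
Scene two: there is no source in the chapel and no one hears it — it's now underscore → non-diegetic.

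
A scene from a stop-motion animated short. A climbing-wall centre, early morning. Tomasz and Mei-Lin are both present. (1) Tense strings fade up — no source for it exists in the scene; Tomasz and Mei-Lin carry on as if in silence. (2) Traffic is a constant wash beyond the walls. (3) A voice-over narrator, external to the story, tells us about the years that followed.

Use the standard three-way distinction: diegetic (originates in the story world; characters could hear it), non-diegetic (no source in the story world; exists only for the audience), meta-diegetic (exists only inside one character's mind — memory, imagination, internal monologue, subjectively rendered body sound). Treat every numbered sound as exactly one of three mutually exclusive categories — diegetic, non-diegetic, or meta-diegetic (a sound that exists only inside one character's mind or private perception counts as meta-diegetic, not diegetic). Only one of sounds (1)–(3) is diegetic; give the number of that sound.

Sound (1): it has no source in the story world and no character can hear it — it's underscore, so non-diegetic.
(2) it's the actual ambient sound of the location → diegetic.
(3) the narrator exists outside the story world, addressing only the audience → non-diegetic.
Only (2) is diegetic.

2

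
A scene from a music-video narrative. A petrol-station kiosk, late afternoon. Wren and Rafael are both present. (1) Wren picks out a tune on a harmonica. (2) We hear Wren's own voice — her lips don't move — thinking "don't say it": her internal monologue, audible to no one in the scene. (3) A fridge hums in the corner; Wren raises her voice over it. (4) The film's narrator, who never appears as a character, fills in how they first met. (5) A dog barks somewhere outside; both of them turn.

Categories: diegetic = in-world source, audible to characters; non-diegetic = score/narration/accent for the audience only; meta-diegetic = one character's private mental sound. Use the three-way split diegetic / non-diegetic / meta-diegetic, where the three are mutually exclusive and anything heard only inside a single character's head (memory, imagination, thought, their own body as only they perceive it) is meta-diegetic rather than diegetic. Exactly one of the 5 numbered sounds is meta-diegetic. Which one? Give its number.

2

(1) Wren is producing the music live, in the story world → diegetic.
Sound (2): Wren's thought-voice: a private mental sound no other character can hear, so meta-diegetic.
(3) is diegetic: ambient/room sound belonging to the story's physical space.
Sound (4): external voice-over — not a character, not heard by anyone in the scene, so non-diegetic.
(5) is diegetic: the sound comes from a dog physically present in the location.
Only (2) is meta-diegetic.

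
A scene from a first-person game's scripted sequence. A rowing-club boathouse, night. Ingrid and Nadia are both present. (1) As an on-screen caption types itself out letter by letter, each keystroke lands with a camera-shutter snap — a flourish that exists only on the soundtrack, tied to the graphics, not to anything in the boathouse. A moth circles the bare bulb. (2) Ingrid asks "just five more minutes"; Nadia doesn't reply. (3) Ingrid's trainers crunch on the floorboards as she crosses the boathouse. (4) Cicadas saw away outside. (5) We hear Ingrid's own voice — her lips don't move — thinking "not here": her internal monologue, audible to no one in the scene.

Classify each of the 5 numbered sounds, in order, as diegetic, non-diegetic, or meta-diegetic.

(1) is non-diegetic: the caption isn't part of the story world, so neither is the sound tied to it.
(2) Ingrid is a character speaking aloud in the scene → diegetic.
Sound (3): it's the physical sound of Ingrid moving in the space, so diegetic.
(4) is diegetic: cicadas is part of the location's real environment.
(5) it's Ingrid's unspoken thought, heard only by the audience via her subjectivity → meta-diegetic.

non-diegetic, diegetic, diegetic, diegetic, meta-diegetic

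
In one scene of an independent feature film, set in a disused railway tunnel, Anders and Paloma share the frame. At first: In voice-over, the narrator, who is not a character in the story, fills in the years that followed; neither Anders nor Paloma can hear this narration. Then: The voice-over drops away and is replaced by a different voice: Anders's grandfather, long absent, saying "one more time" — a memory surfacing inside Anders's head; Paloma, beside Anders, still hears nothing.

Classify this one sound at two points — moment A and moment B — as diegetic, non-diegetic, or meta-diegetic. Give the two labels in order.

non-diegetic, meta-diegetic

Moment A: the external narrator addresses only the audience — outside the story world → non-diegetic.
Moment B: the replacement voice is a memory inside Anders's mind specifically → meta-diegetic.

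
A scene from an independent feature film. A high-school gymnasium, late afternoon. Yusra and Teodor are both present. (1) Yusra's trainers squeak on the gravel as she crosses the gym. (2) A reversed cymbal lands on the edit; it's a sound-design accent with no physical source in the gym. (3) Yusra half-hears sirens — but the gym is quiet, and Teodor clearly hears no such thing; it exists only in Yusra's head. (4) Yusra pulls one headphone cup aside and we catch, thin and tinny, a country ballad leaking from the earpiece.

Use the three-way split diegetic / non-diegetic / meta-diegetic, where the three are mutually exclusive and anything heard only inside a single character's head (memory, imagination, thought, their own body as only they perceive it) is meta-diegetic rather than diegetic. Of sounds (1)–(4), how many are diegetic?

(1) Yusra's footsteps are produced in the story world → diegetic.
(2) nothing in the scene produces it; it's an accent added for the audience → non-diegetic.
(3) is meta-diegetic: the sound is imagined by Yusra; nothing in the story world is producing it and Teodor can't hear it.
(4) the headphones are an on-screen source → diegetic.
Diegetic: (1), (4) — that's 2.

2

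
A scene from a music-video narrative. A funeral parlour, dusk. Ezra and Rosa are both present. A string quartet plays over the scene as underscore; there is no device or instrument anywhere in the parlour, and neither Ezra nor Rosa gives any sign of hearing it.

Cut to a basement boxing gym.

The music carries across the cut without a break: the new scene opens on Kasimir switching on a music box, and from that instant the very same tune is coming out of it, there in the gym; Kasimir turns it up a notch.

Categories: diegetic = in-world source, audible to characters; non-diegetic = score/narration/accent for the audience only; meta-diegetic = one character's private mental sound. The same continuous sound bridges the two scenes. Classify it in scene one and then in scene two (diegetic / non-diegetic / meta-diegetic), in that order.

non-diegetic, diegetic

Scene one: there's no in-world source anywhere and no character hears it — underscore for the audience only → non-diegetic.
Scene two: once Kasimir turns on a music box, the music has a real source in the story world and Kasimir reacts to it → diegetic.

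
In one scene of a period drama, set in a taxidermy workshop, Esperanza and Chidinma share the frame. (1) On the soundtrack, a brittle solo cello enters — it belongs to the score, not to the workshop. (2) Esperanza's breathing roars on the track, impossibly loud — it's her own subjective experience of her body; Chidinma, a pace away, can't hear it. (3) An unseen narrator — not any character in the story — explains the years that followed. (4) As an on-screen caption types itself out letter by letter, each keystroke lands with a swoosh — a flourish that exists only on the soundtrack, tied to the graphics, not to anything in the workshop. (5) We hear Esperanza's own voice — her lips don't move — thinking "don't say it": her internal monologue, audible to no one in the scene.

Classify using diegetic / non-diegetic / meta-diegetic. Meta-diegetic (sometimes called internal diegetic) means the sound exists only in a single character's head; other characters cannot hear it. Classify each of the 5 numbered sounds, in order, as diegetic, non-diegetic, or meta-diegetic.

non-diegetic, meta-diegetic, non-diegetic, non-diegetic, meta-diegetic

(1) score with no on-screen or off-screen source; it exists for the audience alone → non-diegetic.
Sound (2): it's Esperanza's internal bodily sensation rendered as sound; only Esperanza 'hears' it, so meta-diegetic.
Sound (3): commentary laid over the scene from outside the fiction, so non-diegetic.
(4) the caption isn't part of the story world, so neither is the sound tied to it → non-diegetic.
(5) is meta-diegetic: it's Esperanza's unspoken thought, heard only by the audience via her subjectivity.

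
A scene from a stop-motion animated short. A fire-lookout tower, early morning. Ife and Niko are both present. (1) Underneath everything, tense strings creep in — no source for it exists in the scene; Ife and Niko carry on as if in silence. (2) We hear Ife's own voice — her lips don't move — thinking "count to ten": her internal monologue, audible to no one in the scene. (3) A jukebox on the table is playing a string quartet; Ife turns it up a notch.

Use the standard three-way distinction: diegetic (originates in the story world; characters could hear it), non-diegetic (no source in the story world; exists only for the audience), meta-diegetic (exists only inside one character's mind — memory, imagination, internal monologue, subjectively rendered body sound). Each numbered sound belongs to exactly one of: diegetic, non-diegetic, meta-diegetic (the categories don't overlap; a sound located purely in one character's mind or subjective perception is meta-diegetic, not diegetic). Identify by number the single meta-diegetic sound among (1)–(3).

2

(1) it has no source in the story world and no character can hear it — it's underscore → non-diegetic.
(2) it's Ife's unspoken thought, heard only by the audience via her subjectivity → meta-diegetic.
(3) is diegetic: the music comes from an on-screen device that Ife responds to.
Only (2) is meta-diegetic.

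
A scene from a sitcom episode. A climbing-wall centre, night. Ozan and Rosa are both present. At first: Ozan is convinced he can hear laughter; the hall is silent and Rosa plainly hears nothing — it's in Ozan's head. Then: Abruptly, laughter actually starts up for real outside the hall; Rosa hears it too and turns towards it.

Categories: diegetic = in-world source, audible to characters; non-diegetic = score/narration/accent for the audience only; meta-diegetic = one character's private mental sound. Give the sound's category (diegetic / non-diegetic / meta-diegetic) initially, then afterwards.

meta-diegetic, diegetic

Initially: only Ozan 'hears' it — imagined, in his mind → meta-diegetic.
Afterwards: now there's a real external source and Rosa hears it too — in the story world → diegetic.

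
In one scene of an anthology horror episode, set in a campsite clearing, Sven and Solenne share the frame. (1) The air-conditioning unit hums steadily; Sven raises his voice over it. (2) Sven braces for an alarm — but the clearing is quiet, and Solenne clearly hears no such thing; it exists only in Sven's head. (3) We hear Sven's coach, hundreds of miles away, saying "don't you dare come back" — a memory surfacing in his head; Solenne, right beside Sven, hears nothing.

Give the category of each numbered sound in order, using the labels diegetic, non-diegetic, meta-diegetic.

diegetic, meta-diegetic, meta-diegetic

(1) the air-conditioning unit is part of the location's real environment → diegetic.
Sound (2): the sound is imagined by Sven; nothing in the story world is producing it and Solenne can't hear it, so meta-diegetic.
(3) it's Sven's recollection rendered as sound; the other character can't hear it → meta-diegetic.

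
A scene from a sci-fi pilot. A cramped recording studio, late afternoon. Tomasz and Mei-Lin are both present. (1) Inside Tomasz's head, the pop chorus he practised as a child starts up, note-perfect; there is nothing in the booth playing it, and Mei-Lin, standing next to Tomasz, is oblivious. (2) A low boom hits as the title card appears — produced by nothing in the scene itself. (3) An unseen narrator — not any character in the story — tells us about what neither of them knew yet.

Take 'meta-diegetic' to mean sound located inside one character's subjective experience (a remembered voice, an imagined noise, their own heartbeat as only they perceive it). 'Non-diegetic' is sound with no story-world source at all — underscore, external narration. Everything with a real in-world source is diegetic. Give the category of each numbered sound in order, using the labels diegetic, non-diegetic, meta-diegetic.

meta-diegetic, non-diegetic, non-diegetic

Sound (1): it lives in Tomasz's subjectivity, not in the booth, so meta-diegetic.
Sound (2): nothing in the scene produces it; it's an accent added for the audience, so non-diegetic.
(3) commentary laid over the scene from outside the fiction → non-diegetic.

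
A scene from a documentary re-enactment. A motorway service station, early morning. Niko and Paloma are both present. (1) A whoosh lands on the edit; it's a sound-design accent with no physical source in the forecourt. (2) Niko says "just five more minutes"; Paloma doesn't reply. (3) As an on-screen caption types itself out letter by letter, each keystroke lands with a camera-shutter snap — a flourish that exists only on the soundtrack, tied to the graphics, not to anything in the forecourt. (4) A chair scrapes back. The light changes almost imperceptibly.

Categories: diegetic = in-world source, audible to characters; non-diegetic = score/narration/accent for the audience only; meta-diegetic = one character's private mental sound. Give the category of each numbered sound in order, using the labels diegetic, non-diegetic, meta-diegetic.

non-diegetic, diegetic, non-diegetic, diegetic

Sound (1): an editorial stinger — it belongs to the cut, not the story world, so non-diegetic.
(2) is diegetic: on-screen dialogue — Niko speaks and Paloma is there to hear.
(3) it accompanies on-screen graphics, not anything inside the story world → non-diegetic.
(4) is diegetic: an in-world source (a chair); characters could hear it.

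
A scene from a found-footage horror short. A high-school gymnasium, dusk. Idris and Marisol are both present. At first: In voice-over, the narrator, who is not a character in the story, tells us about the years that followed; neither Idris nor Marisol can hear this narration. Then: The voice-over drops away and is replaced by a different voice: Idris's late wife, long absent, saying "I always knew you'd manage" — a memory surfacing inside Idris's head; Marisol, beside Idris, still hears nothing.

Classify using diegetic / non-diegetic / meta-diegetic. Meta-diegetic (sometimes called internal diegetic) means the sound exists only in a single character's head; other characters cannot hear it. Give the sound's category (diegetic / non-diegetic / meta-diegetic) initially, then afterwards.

non-diegetic, meta-diegetic

Initially: the external narrator addresses only the audience — outside the story world → non-diegetic.
Afterwards: the replacement voice is a memory inside Idris's mind specifically → meta-diegetic.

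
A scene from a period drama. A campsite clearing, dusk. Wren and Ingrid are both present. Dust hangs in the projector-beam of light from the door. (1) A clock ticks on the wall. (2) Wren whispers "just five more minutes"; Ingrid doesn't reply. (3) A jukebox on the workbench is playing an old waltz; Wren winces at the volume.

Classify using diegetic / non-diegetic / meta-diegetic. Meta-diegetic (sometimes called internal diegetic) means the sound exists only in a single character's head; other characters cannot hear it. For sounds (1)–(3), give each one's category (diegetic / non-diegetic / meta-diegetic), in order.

(1) is diegetic: the sound comes from a clock physically present in the location.
Sound (2): Wren is a character speaking aloud in the scene, so diegetic.
(3) is diegetic: the music comes from an on-screen device that Wren responds to.

diegetic, diegetic, diegetic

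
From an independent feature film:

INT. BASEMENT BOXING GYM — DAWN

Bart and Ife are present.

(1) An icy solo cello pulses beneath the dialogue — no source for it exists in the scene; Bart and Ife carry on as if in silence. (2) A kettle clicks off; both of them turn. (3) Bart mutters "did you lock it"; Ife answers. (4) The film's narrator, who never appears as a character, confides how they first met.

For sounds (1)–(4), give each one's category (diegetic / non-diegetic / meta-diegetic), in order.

non-diegetic, diegetic, diegetic, non-diegetic

Sound (1): nothing in the gym produces it and the characters don't hear it — pure soundtrack, so non-diegetic.
(2) is diegetic: an in-world source (a kettle); characters could hear it.
Sound (3): Bart is a character speaking aloud in the scene, so diegetic.
(4) external voice-over — not a character, not heard by anyone in the scene → non-diegetic.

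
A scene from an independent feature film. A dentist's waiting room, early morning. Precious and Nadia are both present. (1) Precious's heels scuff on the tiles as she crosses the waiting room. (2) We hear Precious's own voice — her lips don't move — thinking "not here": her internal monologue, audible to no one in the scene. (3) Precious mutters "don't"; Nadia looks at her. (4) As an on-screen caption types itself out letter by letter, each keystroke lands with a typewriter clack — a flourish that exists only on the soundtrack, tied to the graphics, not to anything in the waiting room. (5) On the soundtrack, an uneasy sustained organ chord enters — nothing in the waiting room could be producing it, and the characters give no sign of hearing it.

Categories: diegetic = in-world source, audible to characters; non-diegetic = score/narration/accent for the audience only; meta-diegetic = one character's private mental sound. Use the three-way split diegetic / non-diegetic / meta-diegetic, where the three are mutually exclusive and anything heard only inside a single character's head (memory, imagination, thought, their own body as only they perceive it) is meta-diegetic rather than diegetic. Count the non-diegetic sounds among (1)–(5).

2

(1) Precious's footsteps are produced in the story world → diegetic.
(2) is meta-diegetic: Precious's thought-voice: a private mental sound no other character can hear.
(3) on-screen dialogue — Precious speaks and Nadia is there to hear → diegetic.
(4) the caption isn't part of the story world, so neither is the sound tied to it → non-diegetic.
(5) it has no source in the story world and no character can hear it — it's underscore → non-diegetic.
So 2 of the 5 are non-diegetic: (4), (5).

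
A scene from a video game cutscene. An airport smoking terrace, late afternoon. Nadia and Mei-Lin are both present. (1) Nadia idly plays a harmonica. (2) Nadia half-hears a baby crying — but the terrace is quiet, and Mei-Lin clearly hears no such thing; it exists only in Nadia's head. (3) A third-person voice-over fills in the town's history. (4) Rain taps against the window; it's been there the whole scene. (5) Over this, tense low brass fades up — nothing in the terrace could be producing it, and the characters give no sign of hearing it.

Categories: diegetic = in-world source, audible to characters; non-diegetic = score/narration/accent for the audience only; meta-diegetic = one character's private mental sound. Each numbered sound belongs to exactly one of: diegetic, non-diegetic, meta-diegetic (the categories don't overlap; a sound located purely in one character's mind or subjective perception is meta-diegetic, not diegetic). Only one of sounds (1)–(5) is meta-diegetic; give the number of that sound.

2

Sound (1): Nadia is producing the music live, in the story world, so diegetic.
(2) the sound is imagined by Nadia; nothing in the story world is producing it and Mei-Lin can't hear it → meta-diegetic.
(3) commentary laid over the scene from outside the fiction → non-diegetic.
(4) ambient/room sound belonging to the story's physical space → diegetic.
Sound (5): it has no source in the story world and no character can hear it — it's underscore, so non-diegetic.
Only (2) is meta-diegetic.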